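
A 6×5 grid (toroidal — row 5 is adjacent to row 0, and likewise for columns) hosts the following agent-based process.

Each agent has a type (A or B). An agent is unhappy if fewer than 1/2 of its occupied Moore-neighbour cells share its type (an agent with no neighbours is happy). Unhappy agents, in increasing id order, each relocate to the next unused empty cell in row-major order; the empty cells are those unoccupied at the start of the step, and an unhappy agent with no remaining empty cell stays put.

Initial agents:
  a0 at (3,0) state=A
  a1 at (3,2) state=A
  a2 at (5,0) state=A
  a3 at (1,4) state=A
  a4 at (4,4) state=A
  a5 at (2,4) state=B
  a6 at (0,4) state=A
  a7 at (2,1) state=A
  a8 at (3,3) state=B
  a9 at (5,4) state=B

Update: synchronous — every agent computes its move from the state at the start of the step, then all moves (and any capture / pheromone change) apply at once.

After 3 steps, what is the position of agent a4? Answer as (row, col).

(4, 4)

t=1: a0@(3,0):A a1@(3,2):A a2@(5,0):A a3@(1,4):A a4@(4,4):A a5@(0,0):B a6@(0,4):A a7@(2,1):A a8@(0,1):B a9@(0,2):B
t=2: a0@(3,0):A a1@(3,2):A a2@(5,0):A a3@(1,4):A a4@(4,4):A a5@(0,3):B a6@(0,4):A a7@(2,1):A a8@(0,1):B a9@(0,2):B
t=3: a0@(3,0):A a1@(3,2):A a2@(5,0):A a3@(1,4):A a4@(4,4):A a5@(0,0):B a6@(0,4):A a7@(2,1):A a8@(0,1):B a9@(0,2):B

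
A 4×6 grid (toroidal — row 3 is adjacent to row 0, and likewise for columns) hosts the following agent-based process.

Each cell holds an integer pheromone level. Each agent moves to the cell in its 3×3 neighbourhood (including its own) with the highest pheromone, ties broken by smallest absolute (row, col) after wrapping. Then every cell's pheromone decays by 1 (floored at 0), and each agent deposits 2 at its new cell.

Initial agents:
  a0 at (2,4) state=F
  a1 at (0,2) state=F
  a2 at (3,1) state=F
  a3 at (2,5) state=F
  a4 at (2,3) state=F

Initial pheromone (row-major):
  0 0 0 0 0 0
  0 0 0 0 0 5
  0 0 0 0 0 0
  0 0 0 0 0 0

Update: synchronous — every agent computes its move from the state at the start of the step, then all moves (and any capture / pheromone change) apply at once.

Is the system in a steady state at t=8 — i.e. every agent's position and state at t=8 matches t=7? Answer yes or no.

t=1: a0@(1,5) a1@(0,1) a2@(0,0) a3@(1,5) a4@(1,2) | pheromone: 2 2 0 0 0 0 / 0 0 2 0 0 8 / 0 0 0 0 0 0 / 0 0 0 0 0 0
t=2: a0@(1,5) a1@(0,0) a2@(1,5) a3@(1,5) a4@(0,1) | pheromone: 3 3 0 0 0 0 / 0 0 1 0 0 13 / 0 0 0 0 0 0 / 0 0 0 0 0 0
t=3: a0@(1,5) a1@(1,5) a2@(1,5) a3@(1,5) a4@(0,0) | pheromone: 4 2 0 0 0 0 / 0 0 0 0 0 20 / 0 0 0 0 0 0 / 0 0 0 0 0 0
t=4: a0@(1,5) a1@(1,5) a2@(1,5) a3@(1,5) a4@(1,5) | pheromone: 3 1 0 0 0 0 / 0 0 0 0 0 29 / 0 0 0 0 0 0 / 0 0 0 0 0 0
t=5: a0@(1,5) a1@(1,5) a2@(1,5) a3@(1,5) a4@(1,5) | pheromone: 2 0 0 0 0 0 / 0 0 0 0 0 38 / 0 0 0 0 0 0 / 0 0 0 0 0 0
t=6: a0@(1,5) a1@(1,5) a2@(1,5) a3@(1,5) a4@(1,5) | pheromone: 1 0 0 0 0 0 / 0 0 0 0 0 47 / 0 0 0 0 0 0 / 0 0 0 0 0 0
t=7: a0@(1,5) a1@(1,5) a2@(1,5) a3@(1,5) a4@(1,5) | pheromone: 0 0 0 0 0 0 / 0 0 0 0 0 56 / 0 0 0 0 0 0 / 0 0 0 0 0 0
t=8: a0@(1,5) a1@(1,5) a2@(1,5) a3@(1,5) a4@(1,5) | pheromone: 0 0 0 0 0 0 / 0 0 0 0 0 65 / 0 0 0 0 0 0 / 0 0 0 0 0 0

yes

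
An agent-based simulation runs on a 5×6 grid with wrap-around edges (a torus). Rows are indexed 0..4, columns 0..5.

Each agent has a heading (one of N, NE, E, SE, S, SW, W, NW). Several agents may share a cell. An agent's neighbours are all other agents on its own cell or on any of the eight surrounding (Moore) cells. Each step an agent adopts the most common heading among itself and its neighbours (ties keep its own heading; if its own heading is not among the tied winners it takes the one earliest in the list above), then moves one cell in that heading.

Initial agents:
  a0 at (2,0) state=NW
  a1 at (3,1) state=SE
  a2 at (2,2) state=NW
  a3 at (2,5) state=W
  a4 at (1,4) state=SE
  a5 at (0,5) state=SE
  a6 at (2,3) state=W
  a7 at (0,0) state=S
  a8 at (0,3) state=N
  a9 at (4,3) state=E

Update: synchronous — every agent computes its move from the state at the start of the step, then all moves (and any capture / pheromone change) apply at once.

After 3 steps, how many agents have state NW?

6

t=1: a0@(1,5):NW a1@(2,0):NW a2@(1,1):NW a3@(2,4):W a4@(2,5):SE a5@(1,0):SE a6@(2,2):W a7@(1,0):S a8@(4,3):N a9@(4,4):E
t=2: a0@(0,4):NW a1@(1,5):NW a2@(0,0):NW a3@(2,3):W a4@(3,0):SE a5@(0,5):NW a6@(2,1):W a7@(0,5):NW a8@(3,3):N a9@(4,5):E
t=3: a0@(4,3):NW a1@(0,4):NW a2@(4,5):NW a3@(2,2):W a4@(4,1):SE a5@(4,4):NW a6@(2,0):W a7@(4,4):NW a8@(2,3):N a9@(3,4):NW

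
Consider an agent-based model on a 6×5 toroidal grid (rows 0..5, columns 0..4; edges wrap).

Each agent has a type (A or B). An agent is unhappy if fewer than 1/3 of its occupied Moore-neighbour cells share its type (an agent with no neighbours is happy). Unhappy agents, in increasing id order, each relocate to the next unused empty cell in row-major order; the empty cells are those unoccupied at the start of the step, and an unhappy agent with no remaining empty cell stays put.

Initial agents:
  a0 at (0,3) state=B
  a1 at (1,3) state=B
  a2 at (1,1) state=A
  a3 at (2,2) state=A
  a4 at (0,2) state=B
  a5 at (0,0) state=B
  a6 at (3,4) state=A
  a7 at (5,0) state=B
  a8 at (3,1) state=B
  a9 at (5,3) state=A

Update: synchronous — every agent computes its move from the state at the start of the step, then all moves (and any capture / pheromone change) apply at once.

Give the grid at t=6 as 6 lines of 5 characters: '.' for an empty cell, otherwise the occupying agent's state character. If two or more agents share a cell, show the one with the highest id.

t=1: a0@(0,3):B a1@(1,3):B a2@(1,1):A a3@(2,2):A a4@(0,2):B a5@(0,0):B a6@(3,4):A a7@(5,0):B a8@(0,1):B a9@(0,4):A
t=2: a0@(0,3):B a1@(1,3):B a2@(1,0):A a3@(2,2):A a4@(0,2):B a5@(0,0):B a6@(3,4):A a7@(5,0):B a8@(0,1):B a9@(1,2):A
t=3: a0@(0,3):B a1@(1,3):B a2@(0,4):A a3@(2,2):A a4@(0,2):B a5@(0,0):B a6@(3,4):A a7@(5,0):B a8@(0,1):B a9@(1,1):A
t=4: a0@(0,3):B a1@(1,3):B a2@(1,0):A a3@(2,2):A a4@(0,2):B a5@(0,0):B a6@(3,4):A a7@(5,0):B a8@(0,1):B a9@(1,2):A
t=5: a0@(0,3):B a1@(1,3):B a2@(0,4):A a3@(2,2):A a4@(0,2):B a5@(0,0):B a6@(3,4):A a7@(5,0):B a8@(0,1):B a9@(1,1):A
t=6: a0@(0,3):B a1@(1,3):B a2@(1,0):A a3@(2,2):A a4@(0,2):B a5@(0,0):B a6@(3,4):A a7@(5,0):B a8@(0,1):B a9@(1,2):A

BBBB.
A.AB.
..A..
....A
.....
B....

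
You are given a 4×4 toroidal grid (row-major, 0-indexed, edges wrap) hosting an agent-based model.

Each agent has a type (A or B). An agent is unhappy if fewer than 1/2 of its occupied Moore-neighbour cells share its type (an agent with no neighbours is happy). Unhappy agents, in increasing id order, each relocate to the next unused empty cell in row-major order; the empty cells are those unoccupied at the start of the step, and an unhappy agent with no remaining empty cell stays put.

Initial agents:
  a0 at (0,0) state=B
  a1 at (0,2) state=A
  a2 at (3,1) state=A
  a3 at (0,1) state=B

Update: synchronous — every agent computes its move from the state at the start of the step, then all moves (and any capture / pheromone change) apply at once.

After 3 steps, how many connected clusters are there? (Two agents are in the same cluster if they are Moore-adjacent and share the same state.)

2

t=1: a0@(0,0):B a1@(0,2):A a2@(0,3):A a3@(1,0):B
t=2: a0@(0,0):B a1@(0,2):A a2@(0,1):A a3@(1,0):B
t=3: a0@(0,0):B a1@(0,2):A a2@(0,3):A a3@(1,0):B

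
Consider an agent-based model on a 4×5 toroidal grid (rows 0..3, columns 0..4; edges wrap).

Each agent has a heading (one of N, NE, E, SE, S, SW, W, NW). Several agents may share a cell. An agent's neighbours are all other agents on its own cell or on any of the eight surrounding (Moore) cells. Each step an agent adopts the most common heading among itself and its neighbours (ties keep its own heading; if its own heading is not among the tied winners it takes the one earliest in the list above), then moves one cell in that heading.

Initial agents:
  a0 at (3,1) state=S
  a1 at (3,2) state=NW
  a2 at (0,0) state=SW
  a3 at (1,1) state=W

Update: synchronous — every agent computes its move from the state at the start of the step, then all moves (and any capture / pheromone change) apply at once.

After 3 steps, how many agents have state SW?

1

t=1: a0@(0,1):S a1@(2,1):NW a2@(1,4):SW a3@(1,0):W
t=2: a0@(1,1):S a1@(1,0):NW a2@(2,3):SW a3@(1,4):W
t=3: a0@(2,1):S a1@(0,4):NW a2@(3,2):SW a3@(1,3):W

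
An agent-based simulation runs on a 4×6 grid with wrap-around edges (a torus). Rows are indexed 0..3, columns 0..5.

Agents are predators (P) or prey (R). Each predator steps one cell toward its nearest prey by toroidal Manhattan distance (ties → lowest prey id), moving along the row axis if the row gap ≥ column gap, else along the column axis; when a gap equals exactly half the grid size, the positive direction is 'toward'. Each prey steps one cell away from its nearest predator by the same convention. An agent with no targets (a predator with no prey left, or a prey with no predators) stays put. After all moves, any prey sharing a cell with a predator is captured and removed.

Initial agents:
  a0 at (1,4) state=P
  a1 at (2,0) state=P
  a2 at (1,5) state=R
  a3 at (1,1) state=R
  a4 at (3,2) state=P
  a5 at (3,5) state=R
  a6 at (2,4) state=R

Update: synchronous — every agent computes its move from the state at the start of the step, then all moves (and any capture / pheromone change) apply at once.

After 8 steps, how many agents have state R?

2

t=1: a0@(1,5):P a1@(1,0):P a3@(0,1):R a4@(0,2):P a5@(0,5):R a6@(3,4):R
t=2: a0@(0,5):P a1@(0,0):P a4@(0,1):P a5@(3,5):R a6@(2,4):R
t=3: a0@(3,5):P a1@(3,0):P a4@(0,0):P a5@(2,5):R a6@(1,4):R
t=4: a0@(2,5):P a1@(2,0):P a4@(1,0):P a5@(1,5):R a6@(0,4):R
t=5: a0@(1,5):P a1@(1,0):P a4@(1,5):P a5@(0,5):R a6@(3,4):R
t=6: a0@(0,5):P a1@(0,0):P a4@(0,5):P a5@(3,5):R a6@(2,4):R
t=7: a0@(3,5):P a1@(3,0):P a4@(3,5):P a5@(2,5):R a6@(1,4):R
t=8: a0@(2,5):P a1@(2,0):P a4@(2,5):P a5@(1,5):R a6@(0,4):R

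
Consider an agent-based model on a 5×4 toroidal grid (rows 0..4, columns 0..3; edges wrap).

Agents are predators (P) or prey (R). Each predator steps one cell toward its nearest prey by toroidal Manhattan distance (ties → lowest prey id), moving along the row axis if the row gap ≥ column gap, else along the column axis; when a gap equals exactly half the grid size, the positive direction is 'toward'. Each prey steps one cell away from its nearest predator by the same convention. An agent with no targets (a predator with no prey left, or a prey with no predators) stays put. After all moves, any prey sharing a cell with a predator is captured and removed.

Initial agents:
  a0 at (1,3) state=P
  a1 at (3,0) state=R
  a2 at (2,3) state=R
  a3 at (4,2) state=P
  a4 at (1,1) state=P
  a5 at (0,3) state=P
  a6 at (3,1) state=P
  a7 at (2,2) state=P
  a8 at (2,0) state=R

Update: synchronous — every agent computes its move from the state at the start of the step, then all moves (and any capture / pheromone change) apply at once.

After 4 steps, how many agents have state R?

2

t=1: a0@(2,3):P a1@(3,3):R a2@(3,3):R a3@(4,3):P a4@(2,1):P a5@(1,3):P a6@(3,0):P a7@(2,3):P
t=2: a0@(3,3):P a1@(4,3):R a2@(4,3):R a3@(3,3):P a4@(2,2):P a5@(2,3):P a6@(3,3):P a7@(3,3):P
t=3: a0@(4,3):P a1@(0,3):R a2@(0,3):R a3@(4,3):P a4@(3,2):P a5@(3,3):P a6@(4,3):P a7@(4,3):P
t=4: a0@(0,3):P a1@(1,3):R a2@(1,3):R a3@(0,3):P a4@(4,2):P a5@(4,3):P a6@(0,3):P a7@(0,3):P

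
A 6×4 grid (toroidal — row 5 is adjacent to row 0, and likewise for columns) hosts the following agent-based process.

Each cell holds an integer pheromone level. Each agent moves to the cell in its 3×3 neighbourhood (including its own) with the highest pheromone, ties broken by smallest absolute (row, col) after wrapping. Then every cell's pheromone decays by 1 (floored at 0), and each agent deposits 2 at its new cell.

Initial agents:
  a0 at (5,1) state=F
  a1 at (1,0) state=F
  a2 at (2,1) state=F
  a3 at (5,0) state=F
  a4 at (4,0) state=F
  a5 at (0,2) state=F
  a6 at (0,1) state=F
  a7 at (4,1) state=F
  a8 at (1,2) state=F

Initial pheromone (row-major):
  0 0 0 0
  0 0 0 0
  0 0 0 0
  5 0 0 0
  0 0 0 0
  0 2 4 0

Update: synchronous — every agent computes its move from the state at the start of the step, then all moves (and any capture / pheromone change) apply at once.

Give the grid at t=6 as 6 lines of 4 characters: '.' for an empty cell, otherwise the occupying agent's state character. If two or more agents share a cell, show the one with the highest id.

....
....
....
F...
....
..F.

t=1: a0@(5,2) a1@(0,0) a2@(3,0) a3@(5,1) a4@(3,0) a5@(5,2) a6@(5,2) a7@(3,0) a8@(0,1) | pheromone: 2 2 0 0 / 0 0 0 0 / 0 0 0 0 / 10 0 0 0 / 0 0 0 0 / 0 3 9 0
t=2: a0@(5,2) a1@(5,1) a2@(3,0) a3@(5,2) a4@(3,0) a5@(5,2) a6@(5,2) a7@(3,0) a8@(5,2) | pheromone: 1 1 0 0 / 0 0 0 0 / 0 0 0 0 / 15 0 0 0 / 0 0 0 0 / 0 4 18 0
t=3: a0@(5,2) a1@(5,2) a2@(3,0) a3@(5,2) a4@(3,0) a5@(5,2) a6@(5,2) a7@(3,0) a8@(5,2) | pheromone: 0 0 0 0 / 0 0 0 0 / 0 0 0 0 / 20 0 0 0 / 0 0 0 0 / 0 3 29 0
t=4: a0@(5,2) a1@(5,2) a2@(3,0) a3@(5,2) a4@(3,0) a5@(5,2) a6@(5,2) a7@(3,0) a8@(5,2) | pheromone: 0 0 0 0 / 0 0 0 0 / 0 0 0 0 / 25 0 0 0 / 0 0 0 0 / 0 2 40 0
t=5: a0@(5,2) a1@(5,2) a2@(3,0) a3@(5,2) a4@(3,0) a5@(5,2) a6@(5,2) a7@(3,0) a8@(5,2) | pheromone: 0 0 0 0 / 0 0 0 0 / 0 0 0 0 / 30 0 0 0 / 0 0 0 0 / 0 1 51 0
t=6: a0@(5,2) a1@(5,2) a2@(3,0) a3@(5,2) a4@(3,0) a5@(5,2) a6@(5,2) a7@(3,0) a8@(5,2) | pheromone: 0 0 0 0 / 0 0 0 0 / 0 0 0 0 / 35 0 0 0 / 0 0 0 0 / 0 0 62 0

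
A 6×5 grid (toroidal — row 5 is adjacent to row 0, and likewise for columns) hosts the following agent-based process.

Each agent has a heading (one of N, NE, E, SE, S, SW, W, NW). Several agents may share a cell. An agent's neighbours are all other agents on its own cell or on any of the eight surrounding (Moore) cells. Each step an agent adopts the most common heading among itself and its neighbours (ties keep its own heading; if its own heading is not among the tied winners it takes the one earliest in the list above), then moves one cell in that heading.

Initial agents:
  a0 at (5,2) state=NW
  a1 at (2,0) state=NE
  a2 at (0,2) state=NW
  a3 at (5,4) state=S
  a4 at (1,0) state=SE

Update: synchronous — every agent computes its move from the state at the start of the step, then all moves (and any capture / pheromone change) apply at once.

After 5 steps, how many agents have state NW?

3

t=1: a0@(4,1):NW a1@(1,1):NE a2@(5,1):NW a3@(0,4):S a4@(2,1):SE
t=2: a0@(3,0):NW a1@(0,2):NE a2@(4,0):NW a3@(1,4):S a4@(3,2):SE
t=3: a0@(2,4):NW a1@(5,3):NE a2@(3,4):NW a3@(2,4):S a4@(4,3):SE
t=4: a0@(1,3):NW a1@(4,4):NE a2@(2,3):NW a3@(1,3):NW a4@(5,4):SE
t=5: a0@(0,2):NW a1@(3,0):NE a2@(1,2):NW a3@(0,2):NW a4@(0,0):SE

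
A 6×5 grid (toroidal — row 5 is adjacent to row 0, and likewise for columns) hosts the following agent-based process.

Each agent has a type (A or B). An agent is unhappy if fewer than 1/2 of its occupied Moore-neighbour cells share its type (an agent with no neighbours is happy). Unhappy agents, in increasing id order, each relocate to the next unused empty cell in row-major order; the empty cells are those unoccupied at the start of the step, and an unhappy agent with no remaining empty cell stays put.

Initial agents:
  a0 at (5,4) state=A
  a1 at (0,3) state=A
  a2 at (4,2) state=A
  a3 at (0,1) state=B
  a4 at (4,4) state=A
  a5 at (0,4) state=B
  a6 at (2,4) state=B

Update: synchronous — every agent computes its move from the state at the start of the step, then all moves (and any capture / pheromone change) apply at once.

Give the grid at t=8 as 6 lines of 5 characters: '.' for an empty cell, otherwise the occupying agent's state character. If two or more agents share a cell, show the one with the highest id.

BB.A.
.....
....B
.....
..A.A
....A

t=1: a0@(5,4):A a1@(0,3):A a2@(4,2):A a3@(0,1):B a4@(4,4):A a5@(0,0):B a6@(2,4):B
t=2: (unchanged — steady state)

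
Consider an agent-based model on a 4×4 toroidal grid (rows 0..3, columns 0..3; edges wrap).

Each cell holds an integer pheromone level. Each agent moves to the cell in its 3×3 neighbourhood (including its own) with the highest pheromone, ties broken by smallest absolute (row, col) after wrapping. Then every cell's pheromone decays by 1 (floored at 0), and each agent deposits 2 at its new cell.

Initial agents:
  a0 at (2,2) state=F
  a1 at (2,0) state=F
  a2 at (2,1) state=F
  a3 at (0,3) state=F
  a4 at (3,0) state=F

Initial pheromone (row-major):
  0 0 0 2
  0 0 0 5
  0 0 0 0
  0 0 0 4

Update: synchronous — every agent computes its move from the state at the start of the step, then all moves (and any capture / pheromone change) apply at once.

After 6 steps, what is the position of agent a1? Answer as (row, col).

t=1: a0@(1,3) a1@(1,3) a2@(1,0) a3@(1,3) a4@(3,3) | pheromone: 0 0 0 1 / 2 0 0 10 / 0 0 0 0 / 0 0 0 5
t=2: a0@(1,3) a1@(1,3) a2@(1,3) a3@(1,3) a4@(3,3) | pheromone: 0 0 0 0 / 1 0 0 17 / 0 0 0 0 / 0 0 0 6
t=3: a0@(1,3) a1@(1,3) a2@(1,3) a3@(1,3) a4@(3,3) | pheromone: 0 0 0 0 / 0 0 0 24 / 0 0 0 0 / 0 0 0 7
t=4: a0@(1,3) a1@(1,3) a2@(1,3) a3@(1,3) a4@(3,3) | pheromone: 0 0 0 0 / 0 0 0 31 / 0 0 0 0 / 0 0 0 8
t=5: a0@(1,3) a1@(1,3) a2@(1,3) a3@(1,3) a4@(3,3) | pheromone: 0 0 0 0 / 0 0 0 38 / 0 0 0 0 / 0 0 0 9
t=6: a0@(1,3) a1@(1,3) a2@(1,3) a3@(1,3) a4@(3,3) | pheromone: 0 0 0 0 / 0 0 0 45 / 0 0 0 0 / 0 0 0 10

(1, 3)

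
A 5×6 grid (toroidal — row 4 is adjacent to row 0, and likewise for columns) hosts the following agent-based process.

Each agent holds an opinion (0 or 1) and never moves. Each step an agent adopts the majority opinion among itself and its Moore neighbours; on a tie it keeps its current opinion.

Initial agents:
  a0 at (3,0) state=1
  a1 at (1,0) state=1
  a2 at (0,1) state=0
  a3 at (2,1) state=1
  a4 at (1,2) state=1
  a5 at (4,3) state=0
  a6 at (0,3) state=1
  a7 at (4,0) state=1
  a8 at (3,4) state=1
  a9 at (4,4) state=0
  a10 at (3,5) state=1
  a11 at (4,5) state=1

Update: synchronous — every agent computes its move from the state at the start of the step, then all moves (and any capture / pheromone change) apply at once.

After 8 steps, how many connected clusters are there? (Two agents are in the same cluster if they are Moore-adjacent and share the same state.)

t=1: a0@(3,0):1 a1@(1,0):1 a2@(0,1):1 a3@(2,1):1 a4@(1,2):1 a5@(4,3):0 a6@(0,3):1 a7@(4,0):1 a8@(3,4):1 a9@(4,4):1 a10@(3,5):1 a11@(4,5):1
t=2: a0@(3,0):1 a1@(1,0):1 a2@(0,1):1 a3@(2,1):1 a4@(1,2):1 a5@(4,3):1 a6@(0,3):1 a7@(4,0):1 a8@(3,4):1 a9@(4,4):1 a10@(3,5):1 a11@(4,5):1
t=3: (unchanged — steady state)

1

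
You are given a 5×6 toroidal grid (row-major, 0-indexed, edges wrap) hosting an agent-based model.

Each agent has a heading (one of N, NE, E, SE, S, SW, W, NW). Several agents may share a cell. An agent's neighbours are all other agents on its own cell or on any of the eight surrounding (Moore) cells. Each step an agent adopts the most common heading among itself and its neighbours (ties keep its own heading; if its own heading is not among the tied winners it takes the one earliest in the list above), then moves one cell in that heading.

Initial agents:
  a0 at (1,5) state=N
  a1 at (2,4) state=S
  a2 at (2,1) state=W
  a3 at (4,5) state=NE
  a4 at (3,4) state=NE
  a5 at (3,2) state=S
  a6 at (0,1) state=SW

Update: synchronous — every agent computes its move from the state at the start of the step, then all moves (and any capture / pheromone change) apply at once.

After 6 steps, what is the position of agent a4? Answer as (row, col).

t=1: a0@(0,5):N a1@(3,4):S a2@(2,0):W a3@(3,0):NE a4@(2,5):NE a5@(4,2):S a6@(1,0):SW
t=2: a0@(4,5):N a1@(4,4):S a2@(1,1):NE a3@(2,1):NE a4@(1,0):NE a5@(0,2):S a6@(2,5):SW
t=3: a0@(3,5):N a1@(0,4):S a2@(0,2):NE a3@(1,2):NE a4@(0,1):NE a5@(1,2):S a6@(3,4):SW
t=4: a0@(2,5):N a1@(1,4):S a2@(4,3):NE a3@(0,3):NE a4@(4,2):NE a5@(0,3):NE a6@(4,3):SW
t=5: a0@(1,5):N a1@(0,5):NE a2@(3,4):NE a3@(4,4):NE a4@(3,3):NE a5@(4,4):NE a6@(3,4):NE
t=6: a0@(0,5):N a1@(4,0):NE a2@(2,5):NE a3@(3,5):NE a4@(2,4):NE a5@(3,5):NE a6@(2,5):NE

(2, 4)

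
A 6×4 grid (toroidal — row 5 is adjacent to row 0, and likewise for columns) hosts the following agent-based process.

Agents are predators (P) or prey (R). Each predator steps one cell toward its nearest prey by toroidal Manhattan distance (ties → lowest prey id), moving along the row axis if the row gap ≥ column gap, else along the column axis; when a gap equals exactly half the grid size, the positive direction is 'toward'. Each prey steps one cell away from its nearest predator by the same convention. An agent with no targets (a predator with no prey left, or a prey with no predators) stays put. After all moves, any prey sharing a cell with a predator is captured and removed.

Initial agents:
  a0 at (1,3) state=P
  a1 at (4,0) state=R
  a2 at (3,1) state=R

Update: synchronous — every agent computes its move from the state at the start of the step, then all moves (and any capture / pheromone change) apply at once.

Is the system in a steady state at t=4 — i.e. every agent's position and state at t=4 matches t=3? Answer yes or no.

t=1: a0@(2,3):P a1@(3,0):R a2@(4,1):R
t=2: a0@(3,3):P a1@(4,0):R a2@(5,1):R
t=3: a0@(4,3):P a1@(5,0):R a2@(0,1):R
t=4: a0@(5,3):P a1@(0,0):R a2@(1,1):R

no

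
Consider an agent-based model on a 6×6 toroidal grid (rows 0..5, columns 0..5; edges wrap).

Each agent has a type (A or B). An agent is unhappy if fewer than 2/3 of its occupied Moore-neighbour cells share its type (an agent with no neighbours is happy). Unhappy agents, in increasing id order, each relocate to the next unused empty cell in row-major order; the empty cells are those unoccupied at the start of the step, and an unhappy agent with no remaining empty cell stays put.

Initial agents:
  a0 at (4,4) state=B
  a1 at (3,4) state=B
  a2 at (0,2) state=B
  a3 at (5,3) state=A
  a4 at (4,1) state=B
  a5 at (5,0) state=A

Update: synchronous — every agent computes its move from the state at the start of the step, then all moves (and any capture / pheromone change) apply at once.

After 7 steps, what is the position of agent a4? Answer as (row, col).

(0, 3)

t=1: a0@(0,0):B a1@(3,4):B a2@(0,1):B a3@(0,3):A a4@(0,4):B a5@(0,5):A
t=2: a0@(0,2):B a1@(3,4):B a2@(0,1):B a3@(1,0):A a4@(1,1):B a5@(1,2):A
t=3: a0@(0,2):B a1@(3,4):B a2@(0,0):B a3@(0,3):A a4@(0,4):B a5@(0,5):A
t=4: a0@(0,1):B a1@(3,4):B a2@(1,0):B a3@(1,1):A a4@(1,2):B a5@(1,3):A
t=5: a0@(0,1):B a1@(3,4):B a2@(0,0):B a3@(0,2):A a4@(0,3):B a5@(0,4):A
t=6: a0@(0,5):B a1@(3,4):B a2@(0,0):B a3@(1,0):A a4@(1,1):B a5@(1,2):A
t=7: a0@(0,1):B a1@(3,4):B a2@(0,0):B a3@(0,2):A a4@(0,3):B a5@(0,4):A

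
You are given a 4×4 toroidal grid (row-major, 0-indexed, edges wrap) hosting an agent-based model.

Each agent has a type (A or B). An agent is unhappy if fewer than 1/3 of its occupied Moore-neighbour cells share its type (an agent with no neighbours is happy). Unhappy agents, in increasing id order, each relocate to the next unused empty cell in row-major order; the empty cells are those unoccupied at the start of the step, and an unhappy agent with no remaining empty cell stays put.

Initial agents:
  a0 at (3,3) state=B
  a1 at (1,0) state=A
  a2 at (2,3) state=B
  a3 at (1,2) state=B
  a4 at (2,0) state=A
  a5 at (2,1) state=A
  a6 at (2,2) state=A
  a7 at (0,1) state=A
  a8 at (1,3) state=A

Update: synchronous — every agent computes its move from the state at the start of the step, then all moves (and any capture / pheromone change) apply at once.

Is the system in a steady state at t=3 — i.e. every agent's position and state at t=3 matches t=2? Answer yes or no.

yes

t=1: a0@(3,3):B a1@(1,0):A a2@(2,3):B a3@(0,0):B a4@(2,0):A a5@(2,1):A a6@(2,2):A a7@(0,1):A a8@(1,3):A
t=2: a0@(3,3):B a1@(1,0):A a2@(0,2):B a3@(0,3):B a4@(2,0):A a5@(2,1):A a6@(2,2):A a7@(0,1):A a8@(1,3):A
t=3: (unchanged — steady state)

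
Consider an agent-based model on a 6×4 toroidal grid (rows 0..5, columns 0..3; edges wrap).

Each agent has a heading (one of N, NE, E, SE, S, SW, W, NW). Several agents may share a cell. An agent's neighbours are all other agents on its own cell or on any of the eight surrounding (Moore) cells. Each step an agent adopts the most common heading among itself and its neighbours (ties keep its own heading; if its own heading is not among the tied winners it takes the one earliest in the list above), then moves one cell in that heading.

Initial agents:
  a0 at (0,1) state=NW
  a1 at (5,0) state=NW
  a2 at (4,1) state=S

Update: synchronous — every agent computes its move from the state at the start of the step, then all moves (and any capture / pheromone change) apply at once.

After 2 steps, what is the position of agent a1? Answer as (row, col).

t=1: a0@(5,0):NW a1@(4,3):NW a2@(5,1):S
t=2: a0@(4,3):NW a1@(3,2):NW a2@(0,1):S

(3, 2)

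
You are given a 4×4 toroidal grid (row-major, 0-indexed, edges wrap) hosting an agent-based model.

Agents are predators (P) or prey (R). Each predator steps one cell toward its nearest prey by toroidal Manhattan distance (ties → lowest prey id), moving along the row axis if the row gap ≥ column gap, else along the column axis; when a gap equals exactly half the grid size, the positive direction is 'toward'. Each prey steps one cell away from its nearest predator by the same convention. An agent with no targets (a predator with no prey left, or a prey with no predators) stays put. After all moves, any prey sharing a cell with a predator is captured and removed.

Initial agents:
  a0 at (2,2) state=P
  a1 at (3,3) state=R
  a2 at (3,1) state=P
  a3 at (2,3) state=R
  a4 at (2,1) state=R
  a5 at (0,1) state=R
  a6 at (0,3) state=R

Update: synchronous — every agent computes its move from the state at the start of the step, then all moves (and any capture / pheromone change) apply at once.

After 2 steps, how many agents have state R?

5

t=1: a0@(2,3):P a1@(0,3):R a2@(2,1):P a3@(2,0):R a4@(2,0):R a5@(1,1):R a6@(3,3):R
t=2: a0@(2,0):P a1@(3,3):R a2@(2,0):P a3@(2,1):R a4@(2,1):R a5@(0,1):R a6@(0,3):R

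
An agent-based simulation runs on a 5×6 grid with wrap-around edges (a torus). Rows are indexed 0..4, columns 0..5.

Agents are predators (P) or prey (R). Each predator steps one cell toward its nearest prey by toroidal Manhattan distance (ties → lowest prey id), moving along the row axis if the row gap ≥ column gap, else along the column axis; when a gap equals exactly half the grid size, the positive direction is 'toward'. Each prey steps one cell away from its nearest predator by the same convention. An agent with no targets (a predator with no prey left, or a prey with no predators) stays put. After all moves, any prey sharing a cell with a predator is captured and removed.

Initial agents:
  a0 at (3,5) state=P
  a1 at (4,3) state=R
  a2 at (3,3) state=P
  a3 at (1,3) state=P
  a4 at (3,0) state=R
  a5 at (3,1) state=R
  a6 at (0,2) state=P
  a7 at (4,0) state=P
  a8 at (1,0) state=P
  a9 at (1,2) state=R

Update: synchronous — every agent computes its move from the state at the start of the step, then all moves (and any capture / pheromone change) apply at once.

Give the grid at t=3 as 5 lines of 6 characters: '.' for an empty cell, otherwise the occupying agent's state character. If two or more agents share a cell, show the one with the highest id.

t=1: a0@(3,0):P a1@(0,3):R a2@(4,3):P a3@(1,2):P a4@(3,1):R a5@(3,2):R a6@(1,2):P a7@(3,0):P a8@(2,0):P a9@(1,1):R
t=2: a0@(3,1):P a1@(1,3):R a2@(0,3):P a3@(1,1):P a4@(3,2):R a5@(3,3):R a6@(1,1):P a7@(3,1):P a8@(3,0):P a9@(1,0):R
t=3: a0@(3,2):P a1@(2,3):R a2@(1,3):P a3@(1,0):P a4@(3,3):R a5@(3,4):R a6@(1,0):P a7@(3,2):P a8@(3,1):P a9@(1,5):R

......
P..P.R
...R..
.PPRR.
......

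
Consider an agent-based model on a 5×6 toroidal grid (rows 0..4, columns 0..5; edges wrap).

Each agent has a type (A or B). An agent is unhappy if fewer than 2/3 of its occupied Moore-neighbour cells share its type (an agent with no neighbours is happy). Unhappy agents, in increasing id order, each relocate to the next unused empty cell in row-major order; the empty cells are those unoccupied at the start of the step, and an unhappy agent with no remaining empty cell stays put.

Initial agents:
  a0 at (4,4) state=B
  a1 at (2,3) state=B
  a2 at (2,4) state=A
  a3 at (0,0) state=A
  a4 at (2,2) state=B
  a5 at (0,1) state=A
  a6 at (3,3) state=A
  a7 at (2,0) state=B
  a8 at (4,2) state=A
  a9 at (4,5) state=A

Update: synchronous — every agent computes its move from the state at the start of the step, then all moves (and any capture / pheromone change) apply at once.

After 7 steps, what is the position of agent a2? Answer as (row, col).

(0, 4)

t=1: a0@(0,2):B a1@(0,3):B a2@(0,4):A a3@(0,0):A a4@(0,5):B a5@(0,1):A a6@(1,0):A a7@(2,0):B a8@(4,2):A a9@(1,1):A
t=2: a0@(1,2):B a1@(1,3):B a2@(1,4):A a3@(0,0):A a4@(1,5):B a5@(0,1):A a6@(2,1):A a7@(2,2):B a8@(2,3):A a9@(2,4):A
t=3: a0@(0,2):B a1@(0,3):B a2@(0,4):A a3@(0,5):A a4@(1,0):B a5@(1,1):A a6@(2,0):A a7@(2,5):B a8@(3,0):A a9@(3,1):A
t=4: a0@(0,0):B a1@(0,1):B a2@(1,2):A a3@(1,3):A a4@(1,4):B a5@(1,5):A a6@(2,1):A a7@(2,2):B a8@(3,0):A a9@(3,1):A
t=5: a0@(0,2):B a1@(0,3):B a2@(0,4):A a3@(0,5):A a4@(1,0):B a5@(1,1):A a6@(2,1):A a7@(2,0):B a8@(3,0):A a9@(3,1):A
t=6: a0@(0,0):B a1@(0,1):B a2@(1,2):A a3@(1,3):A a4@(1,4):B a5@(1,5):A a6@(2,2):A a7@(2,3):B a8@(3,0):A a9@(3,1):A
t=7: a0@(0,2):B a1@(0,3):B a2@(0,4):A a3@(0,5):A a4@(1,0):B a5@(1,1):A a6@(2,2):A a7@(2,0):B a8@(3,0):A a9@(3,1):A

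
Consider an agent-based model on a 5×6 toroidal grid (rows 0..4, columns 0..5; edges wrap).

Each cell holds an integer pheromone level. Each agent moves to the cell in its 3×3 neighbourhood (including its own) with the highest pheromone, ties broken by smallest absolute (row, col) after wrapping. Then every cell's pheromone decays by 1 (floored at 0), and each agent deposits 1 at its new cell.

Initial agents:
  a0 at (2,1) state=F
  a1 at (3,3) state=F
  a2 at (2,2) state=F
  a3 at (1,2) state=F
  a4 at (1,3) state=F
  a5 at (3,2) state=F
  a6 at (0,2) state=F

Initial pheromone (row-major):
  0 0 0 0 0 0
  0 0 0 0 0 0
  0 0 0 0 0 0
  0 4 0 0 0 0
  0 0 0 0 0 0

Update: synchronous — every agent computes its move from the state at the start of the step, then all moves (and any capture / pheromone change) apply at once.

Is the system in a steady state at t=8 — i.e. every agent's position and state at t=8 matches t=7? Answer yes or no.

t=1: a0@(3,1) a1@(2,2) a2@(3,1) a3@(0,1) a4@(0,2) a5@(3,1) a6@(0,1) | pheromone: 0 2 1 0 0 0 / 0 0 0 0 0 0 / 0 0 1 0 0 0 / 0 6 0 0 0 0 / 0 0 0 0 0 0
t=2: a0@(3,1) a1@(3,1) a2@(3,1) a3@(0,1) a4@(0,1) a5@(3,1) a6@(0,1) | pheromone: 0 4 0 0 0 0 / 0 0 0 0 0 0 / 0 0 0 0 0 0 / 0 9 0 0 0 0 / 0 0 0 0 0 0
t=3: a0@(3,1) a1@(3,1) a2@(3,1) a3@(0,1) a4@(0,1) a5@(3,1) a6@(0,1) | pheromone: 0 6 0 0 0 0 / 0 0 0 0 0 0 / 0 0 0 0 0 0 / 0 12 0 0 0 0 / 0 0 0 0 0 0
t=4: a0@(3,1) a1@(3,1) a2@(3,1) a3@(0,1) a4@(0,1) a5@(3,1) a6@(0,1) | pheromone: 0 8 0 0 0 0 / 0 0 0 0 0 0 / 0 0 0 0 0 0 / 0 15 0 0 0 0 / 0 0 0 0 0 0
t=5: a0@(3,1) a1@(3,1) a2@(3,1) a3@(0,1) a4@(0,1) a5@(3,1) a6@(0,1) | pheromone: 0 10 0 0 0 0 / 0 0 0 0 0 0 / 0 0 0 0 0 0 / 0 18 0 0 0 0 / 0 0 0 0 0 0
t=6: a0@(3,1) a1@(3,1) a2@(3,1) a3@(0,1) a4@(0,1) a5@(3,1) a6@(0,1) | pheromone: 0 12 0 0 0 0 / 0 0 0 0 0 0 / 0 0 0 0 0 0 / 0 21 0 0 0 0 / 0 0 0 0 0 0
t=7: a0@(3,1) a1@(3,1) a2@(3,1) a3@(0,1) a4@(0,1) a5@(3,1) a6@(0,1) | pheromone: 0 14 0 0 0 0 / 0 0 0 0 0 0 / 0 0 0 0 0 0 / 0 24 0 0 0 0 / 0 0 0 0 0 0
t=8: a0@(3,1) a1@(3,1) a2@(3,1) a3@(0,1) a4@(0,1) a5@(3,1) a6@(0,1) | pheromone: 0 16 0 0 0 0 / 0 0 0 0 0 0 / 0 0 0 0 0 0 / 0 27 0 0 0 0 / 0 0 0 0 0 0

yes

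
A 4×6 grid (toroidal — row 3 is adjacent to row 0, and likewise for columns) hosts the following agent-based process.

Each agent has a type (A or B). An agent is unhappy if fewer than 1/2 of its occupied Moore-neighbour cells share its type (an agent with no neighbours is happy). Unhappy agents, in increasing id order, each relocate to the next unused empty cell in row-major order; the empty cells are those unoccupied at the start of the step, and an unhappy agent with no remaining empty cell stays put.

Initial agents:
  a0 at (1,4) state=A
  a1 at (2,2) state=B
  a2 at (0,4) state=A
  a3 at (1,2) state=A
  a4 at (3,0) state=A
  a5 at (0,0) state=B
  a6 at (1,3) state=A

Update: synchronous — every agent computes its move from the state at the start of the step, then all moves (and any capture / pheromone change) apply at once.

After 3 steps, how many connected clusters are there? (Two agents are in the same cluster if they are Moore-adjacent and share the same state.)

t=1: a0@(1,4):A a1@(0,1):B a2@(0,4):A a3@(1,2):A a4@(0,2):A a5@(0,3):B a6@(1,3):A
t=2: a0@(1,4):A a1@(0,0):B a2@(0,4):A a3@(1,2):A a4@(0,2):A a5@(0,5):B a6@(1,3):A
t=3: a0@(1,4):A a1@(0,0):B a2@(0,4):A a3@(1,2):A a4@(0,2):A a5@(0,1):B a6@(1,3):A

2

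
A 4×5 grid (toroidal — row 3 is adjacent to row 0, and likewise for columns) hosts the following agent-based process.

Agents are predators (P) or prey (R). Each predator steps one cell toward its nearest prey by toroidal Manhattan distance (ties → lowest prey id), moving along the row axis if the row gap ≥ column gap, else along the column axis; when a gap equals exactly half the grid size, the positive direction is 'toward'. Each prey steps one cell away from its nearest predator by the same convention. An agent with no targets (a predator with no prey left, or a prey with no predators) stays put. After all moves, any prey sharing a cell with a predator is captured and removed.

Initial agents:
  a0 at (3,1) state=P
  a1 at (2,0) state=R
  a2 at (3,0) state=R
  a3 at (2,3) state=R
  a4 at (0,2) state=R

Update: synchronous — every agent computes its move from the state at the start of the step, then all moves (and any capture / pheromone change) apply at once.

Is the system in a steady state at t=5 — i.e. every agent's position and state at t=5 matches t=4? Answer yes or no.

no

t=1: a0@(3,0):P a1@(1,0):R a2@(3,4):R a3@(2,4):R a4@(1,2):R
t=2: a0@(3,4):P a1@(0,0):R a2@(3,3):R a3@(1,4):R a4@(0,2):R
t=3: a0@(3,3):P a1@(1,0):R a2@(3,2):R a3@(0,4):R a4@(0,1):R
t=4: a0@(3,2):P a1@(0,0):R a2@(3,1):R a3@(1,4):R a4@(0,0):R
t=5: a0@(3,1):P a1@(0,4):R a2@(3,0):R a3@(0,4):R a4@(0,4):R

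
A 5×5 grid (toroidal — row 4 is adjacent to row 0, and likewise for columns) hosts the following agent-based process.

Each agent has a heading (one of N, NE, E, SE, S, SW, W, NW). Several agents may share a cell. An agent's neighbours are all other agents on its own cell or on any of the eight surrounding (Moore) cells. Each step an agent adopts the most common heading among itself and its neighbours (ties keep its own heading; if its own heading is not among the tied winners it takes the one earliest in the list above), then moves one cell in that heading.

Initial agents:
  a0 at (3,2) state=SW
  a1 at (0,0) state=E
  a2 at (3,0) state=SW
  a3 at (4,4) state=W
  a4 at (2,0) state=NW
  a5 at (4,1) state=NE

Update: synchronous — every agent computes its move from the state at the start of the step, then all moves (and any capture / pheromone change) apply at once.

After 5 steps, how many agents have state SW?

t=1: a0@(4,1):SW a1@(0,1):E a2@(4,4):SW a3@(4,3):W a4@(1,4):NW a5@(0,0):SW
t=2: a0@(0,0):SW a1@(1,0):SW a2@(0,3):SW a3@(4,2):W a4@(0,3):NW a5@(1,4):SW
t=3: a0@(1,4):SW a1@(2,4):SW a2@(1,2):SW a3@(4,1):W a4@(1,2):SW a5@(2,3):SW
t=4: a0@(2,3):SW a1@(3,3):SW a2@(2,1):SW a3@(4,0):W a4@(2,1):SW a5@(3,2):SW
t=5: a0@(3,2):SW a1@(4,2):SW a2@(3,0):SW a3@(4,4):W a4@(3,0):SW a5@(4,1):SW

5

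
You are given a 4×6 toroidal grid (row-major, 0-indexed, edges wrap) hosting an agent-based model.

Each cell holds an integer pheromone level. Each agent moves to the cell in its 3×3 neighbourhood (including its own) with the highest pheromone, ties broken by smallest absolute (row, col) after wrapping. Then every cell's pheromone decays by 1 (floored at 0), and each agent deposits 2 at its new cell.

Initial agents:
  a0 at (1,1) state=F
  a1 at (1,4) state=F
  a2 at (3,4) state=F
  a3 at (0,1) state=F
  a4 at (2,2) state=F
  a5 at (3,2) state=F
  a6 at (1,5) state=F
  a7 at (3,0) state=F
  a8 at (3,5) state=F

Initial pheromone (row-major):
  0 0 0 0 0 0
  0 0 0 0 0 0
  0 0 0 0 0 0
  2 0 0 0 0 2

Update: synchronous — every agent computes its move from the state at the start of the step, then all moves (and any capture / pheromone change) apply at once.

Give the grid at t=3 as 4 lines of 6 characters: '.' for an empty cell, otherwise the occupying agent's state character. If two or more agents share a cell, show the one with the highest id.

t=1: a0@(0,0) a1@(0,3) a2@(3,5) a3@(3,0) a4@(1,1) a5@(0,1) a6@(0,0) a7@(3,0) a8@(3,0) | pheromone: 4 2 0 2 0 0 / 0 2 0 0 0 0 / 0 0 0 0 0 0 / 7 0 0 0 0 3
t=2: a0@(3,0) a1@(0,3) a2@(3,0) a3@(3,0) a4@(0,0) a5@(3,0) a6@(3,0) a7@(3,0) a8@(3,0) | pheromone: 5 1 0 3 0 0 / 0 1 0 0 0 0 / 0 0 0 0 0 0 / 20 0 0 0 0 2
t=3: a0@(3,0) a1@(0,3) a2@(3,0) a3@(3,0) a4@(3,0) a5@(3,0) a6@(3,0) a7@(3,0) a8@(3,0) | pheromone: 4 0 0 4 0 0 / 0 0 0 0 0 0 / 0 0 0 0 0 0 / 35 0 0 0 0 1

...F..
......
......
F.....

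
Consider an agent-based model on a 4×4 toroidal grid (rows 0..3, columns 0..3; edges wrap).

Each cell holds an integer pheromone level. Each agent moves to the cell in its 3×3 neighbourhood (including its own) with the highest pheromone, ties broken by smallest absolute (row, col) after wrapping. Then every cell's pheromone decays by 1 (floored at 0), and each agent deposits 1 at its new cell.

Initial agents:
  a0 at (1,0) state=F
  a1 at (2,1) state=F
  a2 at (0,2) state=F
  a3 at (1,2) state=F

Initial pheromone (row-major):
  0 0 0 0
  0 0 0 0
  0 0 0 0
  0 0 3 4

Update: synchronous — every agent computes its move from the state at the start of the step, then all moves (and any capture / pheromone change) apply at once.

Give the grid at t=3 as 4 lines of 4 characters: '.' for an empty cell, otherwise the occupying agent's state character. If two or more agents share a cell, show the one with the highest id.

t=1: a0@(0,0) a1@(3,2) a2@(3,3) a3@(0,1) | pheromone: 1 1 0 0 / 0 0 0 0 / 0 0 0 0 / 0 0 3 4
t=2: a0@(3,3) a1@(3,3) a2@(3,3) a3@(3,2) | pheromone: 0 0 0 0 / 0 0 0 0 / 0 0 0 0 / 0 0 3 6
t=3: a0@(3,3) a1@(3,3) a2@(3,3) a3@(3,3) | pheromone: 0 0 0 0 / 0 0 0 0 / 0 0 0 0 / 0 0 2 9

....
....
....
...F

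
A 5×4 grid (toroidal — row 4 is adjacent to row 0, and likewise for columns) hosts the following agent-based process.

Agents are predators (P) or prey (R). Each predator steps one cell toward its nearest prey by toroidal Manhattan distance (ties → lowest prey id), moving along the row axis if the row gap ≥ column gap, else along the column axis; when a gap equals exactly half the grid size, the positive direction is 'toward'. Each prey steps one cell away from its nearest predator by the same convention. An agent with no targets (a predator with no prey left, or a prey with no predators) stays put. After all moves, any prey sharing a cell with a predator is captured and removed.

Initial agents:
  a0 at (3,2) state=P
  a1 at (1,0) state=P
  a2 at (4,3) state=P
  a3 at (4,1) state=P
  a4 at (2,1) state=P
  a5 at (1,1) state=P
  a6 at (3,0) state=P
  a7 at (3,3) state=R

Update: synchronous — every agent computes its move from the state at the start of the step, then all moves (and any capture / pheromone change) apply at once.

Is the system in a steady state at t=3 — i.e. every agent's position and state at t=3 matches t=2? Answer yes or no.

t=1: a0@(3,3):P a1@(2,0):P a2@(3,3):P a3@(4,2):P a4@(2,2):P a5@(2,1):P a6@(3,3):P a7@(3,0):R
t=2: a0@(3,0):P a1@(3,0):P a2@(3,0):P a3@(4,3):P a4@(2,3):P a5@(3,1):P a6@(3,0):P
t=3: (unchanged — steady state)

yes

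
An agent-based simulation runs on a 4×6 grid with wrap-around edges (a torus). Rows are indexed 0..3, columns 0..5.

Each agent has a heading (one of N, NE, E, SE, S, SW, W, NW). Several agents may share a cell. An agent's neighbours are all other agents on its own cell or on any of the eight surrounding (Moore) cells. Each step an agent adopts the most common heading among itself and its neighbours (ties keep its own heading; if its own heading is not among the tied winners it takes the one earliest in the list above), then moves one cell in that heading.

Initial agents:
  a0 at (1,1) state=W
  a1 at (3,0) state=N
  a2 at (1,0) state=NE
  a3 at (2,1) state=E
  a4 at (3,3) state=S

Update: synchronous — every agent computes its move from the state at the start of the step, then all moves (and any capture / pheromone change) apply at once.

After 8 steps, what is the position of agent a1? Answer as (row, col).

(3, 0)

t=1: a0@(1,0):W a1@(2,0):N a2@(0,1):NE a3@(2,2):E a4@(0,3):S
t=2: a0@(1,5):W a1@(1,0):N a2@(3,2):NE a3@(2,3):E a4@(1,3):S
t=3: a0@(1,4):W a1@(0,0):N a2@(2,3):NE a3@(2,4):E a4@(2,3):S
t=4: a0@(1,3):W a1@(3,0):N a2@(1,4):NE a3@(2,5):E a4@(3,3):S
t=5: a0@(1,2):W a1@(2,0):N a2@(0,5):NE a3@(2,0):E a4@(0,3):S
t=6: a0@(1,1):W a1@(1,0):N a2@(3,0):NE a3@(2,1):E a4@(1,3):S
t=7: a0@(1,0):W a1@(0,0):N a2@(2,1):NE a3@(2,2):E a4@(2,3):S
t=8: a0@(1,5):W a1@(3,0):N a2@(1,2):NE a3@(2,3):E a4@(3,3):S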